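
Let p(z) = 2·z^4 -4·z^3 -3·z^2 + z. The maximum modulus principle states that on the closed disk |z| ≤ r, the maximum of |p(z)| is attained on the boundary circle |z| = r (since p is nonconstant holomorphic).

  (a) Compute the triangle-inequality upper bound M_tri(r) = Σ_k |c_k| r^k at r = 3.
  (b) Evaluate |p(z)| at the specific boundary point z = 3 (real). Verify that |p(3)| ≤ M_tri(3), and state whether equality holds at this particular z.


Coefficients: c_0 = 0, c_1 = 1, c_2 = -3, c_3 = -4, c_4 = 2. Radius r = 3.
Part (a). Triangle bound: M_tri(r) = Σ_k |c_k| r^k
  = |0|·3^0 + |1|·3^1 + |-3|·3^2 + |-4|·3^3 + |2|·3^4
  = 0 + 3 + 27 + 108 + 162 = 300.
This bounds M(r) := max_{|z|=r} |p(z)| from above; equality holds iff all terms c_k z^k can be made to align in phase at a single z on |z|=r.
Part (b). At z = 3 (real, on the circle |z| = r):
  p(3) = (0)·3^0 + (1)·3^1 + (-3)·3^2 + (-4)·3^3 + (2)·3^4 = 30.
  |p(3)| = 30.
Check: |p(3)| = 30 ≤ 300 = M_tri(3). ✓ Equality does not hold at z = 3 (the coefficients have mixed signs, so the terms do not all align in phase there).

M_tri(3) = 300; |p(3)| = 30; equality at z=3: no.


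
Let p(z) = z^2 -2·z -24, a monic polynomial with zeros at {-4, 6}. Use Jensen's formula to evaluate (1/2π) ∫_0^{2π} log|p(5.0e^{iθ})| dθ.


Zeros: -4, 6; r = 5.0.
Inside |z| < r: -4. Outside (|z| ≥ r): 6.
p(0) = -24, so log|p(0)| = log(24) = 3.1781.
Apply Jensen: I(r) = log|p(0)| + Σ_k log(r/|z_k|), summed over zeros inside |z| < r.
  log(r/|z_k|) for z_k = -4: log(5.0/4) = 0.2231
  Outside zeros (6) contribute nothing to the Jensen sum.
Sum over inside zeros: 0.2231.
I(r) = log|p(0)| + (inside sum) = 3.1781 + 0.2231 = 3.4012.
Note: since some zeros are outside |z| ≤ r, the simplified n·log(r) form does NOT apply — only the inside zeros contribute.

I(r) ≈ 3.4012.


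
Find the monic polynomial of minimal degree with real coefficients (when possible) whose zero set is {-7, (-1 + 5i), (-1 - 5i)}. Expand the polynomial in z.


The polynomial is p(z) = ∏_{α ∈ S} (z − α), where S = {-7, (-1 + 5i), (-1 - 5i)}.
Expanding the product yields: p(z) = z^3 + 9·z^2 + 40·z + 182.
Note conjugate pairs combine to real quadratics: (z − (-1+5i))(z − (-1−5i)) = z² + 2z + 26.
The resulting polynomial has degree 3 and real coefficients as required.

p(z) = z^3 + 9·z^2 + 40·z + 182.


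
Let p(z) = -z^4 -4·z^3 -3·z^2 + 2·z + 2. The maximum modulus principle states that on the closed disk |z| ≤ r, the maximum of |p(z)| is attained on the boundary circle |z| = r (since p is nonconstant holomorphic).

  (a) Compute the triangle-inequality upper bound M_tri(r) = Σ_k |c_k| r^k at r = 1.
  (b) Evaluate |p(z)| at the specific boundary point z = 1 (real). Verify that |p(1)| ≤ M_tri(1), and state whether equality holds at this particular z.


Coefficients: c_0 = 2, c_1 = 2, c_2 = -3, c_3 = -4, c_4 = -1. Radius r = 1.
Part (a). Triangle bound: M_tri(r) = Σ_k |c_k| r^k
  = |2|·1^0 + |2|·1^1 + |-3|·1^2 + |-4|·1^3 + |-1|·1^4
  = 2 + 2 + 3 + 4 + 1 = 12.
This bounds M(r) := max_{|z|=r} |p(z)| from above; equality holds iff all terms c_k z^k can be made to align in phase at a single z on |z|=r.
Part (b). At z = 1 (real, on the circle |z| = r):
  p(1) = (2)·1^0 + (2)·1^1 + (-3)·1^2 + (-4)·1^3 + (-1)·1^4 = -4.
  |p(1)| = 4.
Check: |p(1)| = 4 ≤ 12 = M_tri(1). ✓ Equality does not hold at z = 1 (the coefficients have mixed signs, so the terms do not all align in phase there).

M_tri(1) = 12; |p(1)| = 4; equality at z=1: no.


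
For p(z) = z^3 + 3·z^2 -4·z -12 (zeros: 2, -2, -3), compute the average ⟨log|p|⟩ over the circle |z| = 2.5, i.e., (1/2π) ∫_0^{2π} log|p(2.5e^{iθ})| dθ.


Zeros: -3, -2, 2; r = 2.5.
Inside |z| < r: -2, 2. Outside (|z| ≥ r): -3.
p(0) = -12, so log|p(0)| = log(12) = 2.4849.
Apply Jensen: I(r) = log|p(0)| + Σ_k log(r/|z_k|), summed over zeros inside |z| < r.
  log(r/|z_k|) for z_k = 2: log(2.5/2) = 0.2231
  log(r/|z_k|) for z_k = -2: log(2.5/2) = 0.2231
  Outside zeros (-3) contribute nothing to the Jensen sum.
Sum over inside zeros: 0.4463.
I(r) = log|p(0)| + (inside sum) = 2.4849 + 0.4463 = 2.9312.
Note: since some zeros are outside |z| ≤ r, the simplified n·log(r) form does NOT apply — only the inside zeros contribute.

I(r) ≈ 2.9312.


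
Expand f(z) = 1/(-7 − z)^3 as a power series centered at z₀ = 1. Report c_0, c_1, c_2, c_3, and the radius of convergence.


Let w = z − z₀, so z = z₀ + w.
Then -7 − z = -7 − (z₀ + w) = (-7 − z₀) − w = -8 − w.
f(z) = 1/(-8 − w)^3 = (1/(-8)^3) · (1 − w/(-8))^{−3}.
By the binomial series (1−u)^{−3} = Σ_{n≥0} C(n+2, 2) u^n for |u|<1, with u = w/(-8):
  c_n = C(n+2, 2) / (-8)^(n+3).
  c_0 = 1/(-8)^3 = -1/512.
  c_1 = 3/(-8)^4 = 3/4096.
  c_2 = 6/(-8)^5 = -3/16384.
  c_3 = 10/(-8)^6 = 5/131072.
The series is valid for |w/d| < 1, i.e. |z − z₀| < |d|.
Radius of convergence: R = |-7 − z₀| = |-8| = 8 (distance from z₀ to the singularity z = -7).

c_0 = -1/512, c_1 = 3/4096, c_2 = -3/16384, c_3 = 5/131072; R = 8.


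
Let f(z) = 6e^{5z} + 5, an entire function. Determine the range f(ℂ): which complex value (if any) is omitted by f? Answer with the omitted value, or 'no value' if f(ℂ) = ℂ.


Little Picard bounds the complement of f(ℂ) to at most one point.
e^{5z} is never zero on ℂ, so 6·e^{5z} takes every value in ℂ ∖ {0}. Adding 5 shifts the range to ℂ ∖ {5}. Thus f omits exactly the value 5.

Omitted value: 5.


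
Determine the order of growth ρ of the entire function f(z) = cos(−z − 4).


cos(w) is a linear combination of e^{iw} and e^{−iw} (or e^w, e^{−w} in the hyperbolic case), so |cos(w)| ≤ e^{|w|}. With w = −z − 4, |w| ≤ 1|z| + 4 = 1r + 4 on |z| = r, giving M(r) ≤ e^{1r + 4}, so ρ ≤ 1. On a suitable ray (z = it for sin/cos; z = t for sinh/cosh, t real → ∞), |cos(−z − 4)| grows like e^{1|t|}/2, so ρ ≥ 1. Hence ρ = 1.
Therefore ρ = 1.

Order ρ = 1.


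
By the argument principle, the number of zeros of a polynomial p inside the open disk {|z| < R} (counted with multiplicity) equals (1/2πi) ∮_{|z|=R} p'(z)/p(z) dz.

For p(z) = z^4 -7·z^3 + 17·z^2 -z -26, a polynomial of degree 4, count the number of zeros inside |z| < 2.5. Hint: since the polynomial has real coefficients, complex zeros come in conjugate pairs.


The zeros of p are: 2, -1, (3 + 2i), (3 - 2i).
Their magnitudes are: 2, 1, 3.606, 3.606.
Zeros with |z| < R = 2.5: 2, -1.
Count = 2.
By the argument principle, (1/2πi) ∮_{|z|=R} p'(z)/p(z) dz equals exactly this count.

Number of zeros inside |z| < 2.5: 2.


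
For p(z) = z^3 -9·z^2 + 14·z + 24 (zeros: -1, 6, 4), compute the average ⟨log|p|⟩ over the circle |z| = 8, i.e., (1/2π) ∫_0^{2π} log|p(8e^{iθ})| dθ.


Zeros: -1, 4, 6; r = 8.
Inside |z| < r: -1, 4, 6. Outside (|z| ≥ r): ∅.
p(0) = 24, so log|p(0)| = log(24) = 3.1781.
Apply Jensen: I(r) = log|p(0)| + Σ_k log(r/|z_k|), summed over zeros inside |z| < r.
  log(r/|z_k|) for z_k = -1: log(8/1) = 2.0794
  log(r/|z_k|) for z_k = 6: log(8/6) = 0.2877
  log(r/|z_k|) for z_k = 4: log(8/4) = 0.6931
Sum over inside zeros: 3.0603.
I(r) = log|p(0)| + (inside sum) = 3.1781 + 3.0603 = 6.2383.
Closed form (all zeros inside, monic): I(r) = n·log(r) = 3·log(8) = 6.2383. ✓

I(r) ≈ 6.2383.


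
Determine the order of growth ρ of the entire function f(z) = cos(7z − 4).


cos(w) is a linear combination of e^{iw} and e^{−iw} (or e^w, e^{−w} in the hyperbolic case), so |cos(w)| ≤ e^{|w|}. With w = 7z − 4, |w| ≤ 7|z| + 4 = 7r + 4 on |z| = r, giving M(r) ≤ e^{7r + 4}, so ρ ≤ 1. On a suitable ray (z = it for sin/cos; z = t for sinh/cosh, t real → ∞), |cos(7z − 4)| grows like e^{7|t|}/2, so ρ ≥ 1. Hence ρ = 1.
Therefore ρ = 1.

Order ρ = 1.


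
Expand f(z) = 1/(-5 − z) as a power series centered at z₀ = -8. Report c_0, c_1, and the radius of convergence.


Let w = z − z₀, so z = z₀ + w.
Then -5 − z = -5 − (z₀ + w) = (-5 − z₀) − w = 3 − w.
f(z) = 1/(3 − w) = (1/(3)) · 1/(1 − w/(3)) = Σ_{n≥0} w^n / (3)^(n+1).
So c_n = 1/(3)^(n+1):
  c_0 = 1/(3)^1 = 1/3.
  c_1 = 1/(3)^2 = 1/9.
The series is valid for |w/d| < 1, i.e. |z − z₀| < |d|.
Radius of convergence: R = |-5 − z₀| = |3| = 3 (distance from z₀ to the singularity z = -5).

c_0 = 1/3, c_1 = 1/9; R = 3.


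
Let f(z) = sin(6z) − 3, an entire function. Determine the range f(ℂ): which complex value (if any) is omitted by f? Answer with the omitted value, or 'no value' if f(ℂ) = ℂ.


Little Picard bounds the complement of f(ℂ) to at most one point.
sin is entire and surjective onto ℂ: for every w ∈ ℂ, sin(ζ) = w has a solution ζ ∈ ℂ (e.g., via the complex inverse arcsin). With ζ = 6z this gives z = ζ/(6). Then 1·sin(6z) takes every value in 1·ℂ = ℂ, and adding -3 is a bijection of ℂ. So f is surjective and omits no value. (Note: only on the real line is sin bounded by [−1, 1].)

Omitted value: no value.


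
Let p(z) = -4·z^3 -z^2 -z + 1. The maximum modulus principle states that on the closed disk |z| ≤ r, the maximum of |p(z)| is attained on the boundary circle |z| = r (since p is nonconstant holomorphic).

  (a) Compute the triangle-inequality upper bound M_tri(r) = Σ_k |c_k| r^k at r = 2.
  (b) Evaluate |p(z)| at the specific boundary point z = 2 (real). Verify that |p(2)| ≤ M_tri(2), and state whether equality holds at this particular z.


Coefficients: c_0 = 1, c_1 = -1, c_2 = -1, c_3 = -4. Radius r = 2.
Part (a). Triangle bound: M_tri(r) = Σ_k |c_k| r^k
  = |1|·2^0 + |-1|·2^1 + |-1|·2^2 + |-4|·2^3
  = 1 + 2 + 4 + 32 = 39.
This bounds M(r) := max_{|z|=r} |p(z)| from above; equality holds iff all terms c_k z^k can be made to align in phase at a single z on |z|=r.
Part (b). At z = 2 (real, on the circle |z| = r):
  p(2) = (1)·2^0 + (-1)·2^1 + (-1)·2^2 + (-4)·2^3 = -37.
  |p(2)| = 37.
Check: |p(2)| = 37 ≤ 39 = M_tri(2). ✓ Equality does not hold at z = 2 (the coefficients have mixed signs, so the terms do not all align in phase there).

M_tri(2) = 39; |p(2)| = 37; equality at z=2: no.


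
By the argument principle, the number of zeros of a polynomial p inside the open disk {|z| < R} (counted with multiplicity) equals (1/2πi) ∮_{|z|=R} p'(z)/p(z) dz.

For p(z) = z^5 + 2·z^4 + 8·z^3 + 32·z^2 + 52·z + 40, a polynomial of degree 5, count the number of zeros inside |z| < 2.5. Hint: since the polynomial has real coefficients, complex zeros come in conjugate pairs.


The zeros of p are: -2, (1 + 3i), (1 - 3i), (-1 + 1i), (-1 - 1i).
Their magnitudes are: 2, 3.162, 3.162, 1.414, 1.414.
Zeros with |z| < R = 2.5: -2, (-1 + 1i), (-1 - 1i).
Count = 3.
By the argument principle, (1/2πi) ∮_{|z|=R} p'(z)/p(z) dz equals exactly this count.

Number of zeros inside |z| < 2.5: 3.


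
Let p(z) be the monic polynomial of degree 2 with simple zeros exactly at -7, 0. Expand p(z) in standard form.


The polynomial is p(z) = ∏_{α ∈ S} (z − α), where S = {-7, 0}.
Expanding the product yields: p(z) = z^2 + 7·z.
The resulting polynomial has degree 2 and real coefficients as required.

p(z) = z^2 + 7·z.


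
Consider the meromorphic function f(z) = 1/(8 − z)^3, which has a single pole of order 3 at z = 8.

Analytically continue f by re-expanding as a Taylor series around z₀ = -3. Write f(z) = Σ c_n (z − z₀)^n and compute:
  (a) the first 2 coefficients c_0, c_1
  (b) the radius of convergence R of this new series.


Let w = z − z₀, so z = z₀ + w.
Then 8 − z = 8 − (z₀ + w) = (8 − z₀) − w = 11 − w.
f(z) = 1/(11 − w)^3 = (1/(11)^3) · (1 − w/(11))^{−3}.
By the binomial series (1−u)^{−3} = Σ_{n≥0} C(n+2, 2) u^n for |u|<1, with u = w/(11):
  c_n = C(n+2, 2) / (11)^(n+3).
  c_0 = 1/(11)^3 = 1/1331.
  c_1 = 3/(11)^4 = 3/14641.
The series is valid for |w/d| < 1, i.e. |z − z₀| < |d|.
Radius of convergence: R = |8 − z₀| = |11| = 11 (distance from z₀ to the singularity z = 8).

c_0 = 1/1331, c_1 = 3/14641; R = 11.


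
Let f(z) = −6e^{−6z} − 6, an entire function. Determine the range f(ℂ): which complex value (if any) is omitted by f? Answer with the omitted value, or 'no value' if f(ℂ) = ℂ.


Little Picard bounds the complement of f(ℂ) to at most one point.
e^{−6z} is never zero on ℂ, so -6·e^{−6z} takes every value in ℂ ∖ {0}. Adding -6 shifts the range to ℂ ∖ {-6}. Thus f omits exactly the value -6.

Omitted value: -6.


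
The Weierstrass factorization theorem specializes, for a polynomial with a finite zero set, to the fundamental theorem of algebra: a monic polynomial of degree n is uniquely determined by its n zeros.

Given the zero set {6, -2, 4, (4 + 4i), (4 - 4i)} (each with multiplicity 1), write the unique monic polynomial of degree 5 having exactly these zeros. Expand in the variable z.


The polynomial is p(z) = ∏_{α ∈ S} (z − α), where S = {6, -2, 4, (4 + 4i), (4 - 4i)}.
Expanding the product yields: p(z) = z^5 -16·z^4 + 100·z^3 -240·z^2 -256·z + 1536.
Note conjugate pairs combine to real quadratics: (z − (4+4i))(z − (4−4i)) = z² − 8z + 32.
The resulting polynomial has degree 5 and real coefficients as required.

p(z) = z^5 -16·z^4 + 100·z^3 -240·z^2 -256·z + 1536.


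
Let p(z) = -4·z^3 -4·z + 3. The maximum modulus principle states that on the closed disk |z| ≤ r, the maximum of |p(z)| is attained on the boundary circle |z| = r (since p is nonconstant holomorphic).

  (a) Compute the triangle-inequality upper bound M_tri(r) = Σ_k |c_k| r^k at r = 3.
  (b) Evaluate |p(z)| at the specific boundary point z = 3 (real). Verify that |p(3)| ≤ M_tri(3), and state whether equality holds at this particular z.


Coefficients: c_0 = 3, c_1 = -4, c_2 = 0, c_3 = -4. Radius r = 3.
Part (a). Triangle bound: M_tri(r) = Σ_k |c_k| r^k
  = |3|·3^0 + |-4|·3^1 + |0|·3^2 + |-4|·3^3
  = 3 + 12 + 0 + 108 = 123.
This bounds M(r) := max_{|z|=r} |p(z)| from above; equality holds iff all terms c_k z^k can be made to align in phase at a single z on |z|=r.
Part (b). At z = 3 (real, on the circle |z| = r):
  p(3) = (3)·3^0 + (-4)·3^1 + (0)·3^2 + (-4)·3^3 = -117.
  |p(3)| = 117.
Check: |p(3)| = 117 ≤ 123 = M_tri(3). ✓ Equality does not hold at z = 3 (the coefficients have mixed signs, so the terms do not all align in phase there).

M_tri(3) = 123; |p(3)| = 117; equality at z=3: no.


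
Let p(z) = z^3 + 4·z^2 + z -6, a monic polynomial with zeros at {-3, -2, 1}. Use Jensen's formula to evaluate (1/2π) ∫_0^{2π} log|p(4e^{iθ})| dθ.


Zeros: -3, -2, 1; r = 4.
Inside |z| < r: -3, -2, 1. Outside (|z| ≥ r): ∅.
p(0) = -6, so log|p(0)| = log(6) = 1.7918.
Apply Jensen: I(r) = log|p(0)| + Σ_k log(r/|z_k|), summed over zeros inside |z| < r.
  log(r/|z_k|) for z_k = -3: log(4/3) = 0.2877
  log(r/|z_k|) for z_k = -2: log(4/2) = 0.6931
  log(r/|z_k|) for z_k = 1: log(4/1) = 1.3863
Sum over inside zeros: 2.3671.
I(r) = log|p(0)| + (inside sum) = 1.7918 + 2.3671 = 4.1589.
Closed form (all zeros inside, monic): I(r) = n·log(r) = 3·log(4) = 4.1589. ✓

I(r) ≈ 4.1589.


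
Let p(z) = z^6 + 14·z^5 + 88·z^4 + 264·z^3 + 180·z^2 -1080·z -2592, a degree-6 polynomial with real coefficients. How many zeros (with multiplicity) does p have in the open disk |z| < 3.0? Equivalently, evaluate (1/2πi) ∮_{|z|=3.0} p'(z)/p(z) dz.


The zeros of p are: -4, (-3 + 3i), (-3 - 3i), 2, (-3 + 3i), (-3 - 3i).
Their magnitudes are: 4, 4.243, 4.243, 2, 4.243, 4.243.
Zeros with |z| < R = 3.0: 2.
Count = 1.
By the argument principle, (1/2πi) ∮_{|z|=R} p'(z)/p(z) dz equals exactly this count.

Number of zeros inside |z| < 3.0: 1.


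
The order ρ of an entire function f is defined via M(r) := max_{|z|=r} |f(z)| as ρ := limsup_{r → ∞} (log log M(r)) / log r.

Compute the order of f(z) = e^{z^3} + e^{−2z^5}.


Each summand is entire of order 3 and 5 respectively (as in the single-exponential case). The order of a sum is at most the max of the orders, so ρ ≤ 5. For the lower bound: on |z|=r choose arg z so that -2z^5 is real positive; then |e^{-2z^5}| = e^{2r^5} while |e^{1z^3}| ≤ e^{1r^3} = o(e^{2r^5}). So |f| ≥ e^{2r^5}(1 − o(1)) and ρ ≥ 5. Hence ρ = max(3, 5) = 5.
Therefore ρ = 5.

Order ρ = 5.


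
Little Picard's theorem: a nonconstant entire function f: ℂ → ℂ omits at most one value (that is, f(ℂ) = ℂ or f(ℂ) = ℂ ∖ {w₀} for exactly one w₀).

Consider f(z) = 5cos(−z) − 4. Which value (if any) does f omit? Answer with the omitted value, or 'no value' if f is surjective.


Little Picard bounds the complement of f(ℂ) to at most one point.
cos is entire and surjective onto ℂ: for every w ∈ ℂ, cos(ζ) = w has a solution ζ ∈ ℂ (e.g., via the complex inverse arccos). With ζ = −z this gives z = ζ/(-1). Then 5·cos(−z) takes every value in 5·ℂ = ℂ, and adding -4 is a bijection of ℂ. So f is surjective and omits no value. (Note: only on the real line is cos bounded by [−1, 1].)

Omitted value: no value.


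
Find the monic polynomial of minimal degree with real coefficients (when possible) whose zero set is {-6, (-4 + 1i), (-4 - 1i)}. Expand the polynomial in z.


The polynomial is p(z) = ∏_{α ∈ S} (z − α), where S = {-6, (-4 + 1i), (-4 - 1i)}.
Expanding the product yields: p(z) = z^3 + 14·z^2 + 65·z + 102.
Note conjugate pairs combine to real quadratics: (z − (-4+1i))(z − (-4−1i)) = z² + 8z + 17.
The resulting polynomial has degree 3 and real coefficients as required.

p(z) = z^3 + 14·z^2 + 65·z + 102.


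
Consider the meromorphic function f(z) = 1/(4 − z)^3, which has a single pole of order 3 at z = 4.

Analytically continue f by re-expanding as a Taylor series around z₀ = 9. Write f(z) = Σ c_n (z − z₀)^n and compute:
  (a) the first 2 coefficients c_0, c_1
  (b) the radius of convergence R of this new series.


Let w = z − z₀, so z = z₀ + w.
Then 4 − z = 4 − (z₀ + w) = (4 − z₀) − w = -5 − w.
f(z) = 1/(-5 − w)^3 = (1/(-5)^3) · (1 − w/(-5))^{−3}.
By the binomial series (1−u)^{−3} = Σ_{n≥0} C(n+2, 2) u^n for |u|<1, with u = w/(-5):
  c_n = C(n+2, 2) / (-5)^(n+3).
  c_0 = 1/(-5)^3 = -1/125.
  c_1 = 3/(-5)^4 = 3/625.
The series is valid for |w/d| < 1, i.e. |z − z₀| < |d|.
Radius of convergence: R = |4 − z₀| = |-5| = 5 (distance from z₀ to the singularity z = 4).

c_0 = -1/125, c_1 = 3/625; R = 5.


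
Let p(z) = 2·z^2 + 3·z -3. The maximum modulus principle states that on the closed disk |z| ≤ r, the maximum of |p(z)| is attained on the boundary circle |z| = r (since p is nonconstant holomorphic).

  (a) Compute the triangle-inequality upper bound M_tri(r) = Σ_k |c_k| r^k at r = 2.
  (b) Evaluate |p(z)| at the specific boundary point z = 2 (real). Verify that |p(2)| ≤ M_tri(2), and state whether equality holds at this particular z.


Coefficients: c_0 = -3, c_1 = 3, c_2 = 2. Radius r = 2.
Part (a). Triangle bound: M_tri(r) = Σ_k |c_k| r^k
  = |-3|·2^0 + |3|·2^1 + |2|·2^2
  = 3 + 6 + 8 = 17.
This bounds M(r) := max_{|z|=r} |p(z)| from above; equality holds iff all terms c_k z^k can be made to align in phase at a single z on |z|=r.
Part (b). At z = 2 (real, on the circle |z| = r):
  p(2) = (-3)·2^0 + (3)·2^1 + (2)·2^2 = 11.
  |p(2)| = 11.
Check: |p(2)| = 11 ≤ 17 = M_tri(2). ✓ Equality does not hold at z = 2 (the coefficients have mixed signs, so the terms do not all align in phase there).

M_tri(2) = 17; |p(2)| = 11; equality at z=2: no.


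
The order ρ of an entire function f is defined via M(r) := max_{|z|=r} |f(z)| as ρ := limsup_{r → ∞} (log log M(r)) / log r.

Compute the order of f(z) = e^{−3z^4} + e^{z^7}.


Each summand is entire of order 4 and 7 respectively (as in the single-exponential case). The order of a sum is at most the max of the orders, so ρ ≤ 7. For the lower bound: on |z|=r choose arg z so that 1z^7 is real positive; then |e^{1z^7}| = e^{1r^7} while |e^{-3z^4}| ≤ e^{3r^4} = o(e^{1r^7}). So |f| ≥ e^{1r^7}(1 − o(1)) and ρ ≥ 7. Hence ρ = max(4, 7) = 7.
Therefore ρ = 7.

Order ρ = 7.


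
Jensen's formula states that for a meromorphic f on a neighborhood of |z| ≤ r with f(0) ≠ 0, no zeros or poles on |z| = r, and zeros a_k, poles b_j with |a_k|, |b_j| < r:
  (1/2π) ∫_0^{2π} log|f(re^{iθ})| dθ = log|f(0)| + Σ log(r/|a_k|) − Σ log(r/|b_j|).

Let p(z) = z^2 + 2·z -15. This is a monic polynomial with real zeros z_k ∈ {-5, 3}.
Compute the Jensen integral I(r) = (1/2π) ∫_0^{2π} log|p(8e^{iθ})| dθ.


Zeros: -5, 3; r = 8.
Inside |z| < r: -5, 3. Outside (|z| ≥ r): ∅.
p(0) = -15, so log|p(0)| = log(15) = 2.7081.
Apply Jensen: I(r) = log|p(0)| + Σ_k log(r/|z_k|), summed over zeros inside |z| < r.
  log(r/|z_k|) for z_k = -5: log(8/5) = 0.4700
  log(r/|z_k|) for z_k = 3: log(8/3) = 0.9808
Sum over inside zeros: 1.4508.
I(r) = log|p(0)| + (inside sum) = 2.7081 + 1.4508 = 4.1589.
Closed form (all zeros inside, monic): I(r) = n·log(r) = 2·log(8) = 4.1589. ✓

I(r) ≈ 4.1589.


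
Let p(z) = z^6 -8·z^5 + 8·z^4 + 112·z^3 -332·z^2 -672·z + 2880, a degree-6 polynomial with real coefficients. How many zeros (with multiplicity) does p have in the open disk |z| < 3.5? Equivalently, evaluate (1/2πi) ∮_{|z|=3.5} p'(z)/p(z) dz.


The zeros of p are: 4, (-3 + 1i), (-3 - 1i), 4, (3 + 3i), (3 - 3i).
Their magnitudes are: 4, 3.162, 3.162, 4, 4.243, 4.243.
Zeros with |z| < R = 3.5: (-3 + 1i), (-3 - 1i).
Count = 2.
By the argument principle, (1/2πi) ∮_{|z|=R} p'(z)/p(z) dz equals exactly this count.

Number of zeros inside |z| < 3.5: 2.


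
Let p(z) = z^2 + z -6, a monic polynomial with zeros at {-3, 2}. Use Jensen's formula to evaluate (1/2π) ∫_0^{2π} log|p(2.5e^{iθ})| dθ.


Zeros: -3, 2; r = 2.5.
Inside |z| < r: 2. Outside (|z| ≥ r): -3.
p(0) = -6, so log|p(0)| = log(6) = 1.7918.
Apply Jensen: I(r) = log|p(0)| + Σ_k log(r/|z_k|), summed over zeros inside |z| < r.
  log(r/|z_k|) for z_k = 2: log(2.5/2) = 0.2231
  Outside zeros (-3) contribute nothing to the Jensen sum.
Sum over inside zeros: 0.2231.
I(r) = log|p(0)| + (inside sum) = 1.7918 + 0.2231 = 2.0149.
Note: since some zeros are outside |z| ≤ r, the simplified n·log(r) form does NOT apply — only the inside zeros contribute.

I(r) ≈ 2.0149.


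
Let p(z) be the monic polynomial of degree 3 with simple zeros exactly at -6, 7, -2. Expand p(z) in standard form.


The polynomial is p(z) = ∏_{α ∈ S} (z − α), where S = {-6, 7, -2}.
Expanding the product yields: p(z) = z^3 + z^2 -44·z -84.
The resulting polynomial has degree 3 and real coefficients as required.

p(z) = z^3 + z^2 -44·z -84.


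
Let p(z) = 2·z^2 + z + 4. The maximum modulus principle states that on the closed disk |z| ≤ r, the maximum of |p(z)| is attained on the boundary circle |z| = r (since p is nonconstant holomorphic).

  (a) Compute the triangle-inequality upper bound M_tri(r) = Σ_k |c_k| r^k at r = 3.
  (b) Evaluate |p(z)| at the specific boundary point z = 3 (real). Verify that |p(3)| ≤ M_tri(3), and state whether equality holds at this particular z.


Coefficients: c_0 = 4, c_1 = 1, c_2 = 2. Radius r = 3.
Part (a). Triangle bound: M_tri(r) = Σ_k |c_k| r^k
  = |4|·3^0 + |1|·3^1 + |2|·3^2
  = 4 + 3 + 18 = 25.
This bounds M(r) := max_{|z|=r} |p(z)| from above; equality holds iff all terms c_k z^k can be made to align in phase at a single z on |z|=r.
Part (b). At z = 3 (real, on the circle |z| = r):
  p(3) = (4)·3^0 + (1)·3^1 + (2)·3^2 = 25.
  |p(3)| = 25.
Since all nonzero coefficients share the same sign, |p(3)| = 25 = M_tri(3); the triangle bound is attained at z = 3, so in fact M(r) = 25.

M_tri(3) = 25; |p(3)| = 25; equality at z=3: yes.


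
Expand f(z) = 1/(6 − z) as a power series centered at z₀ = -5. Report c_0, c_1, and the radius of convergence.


Let w = z − z₀, so z = z₀ + w.
Then 6 − z = 6 − (z₀ + w) = (6 − z₀) − w = 11 − w.
f(z) = 1/(11 − w) = (1/(11)) · 1/(1 − w/(11)) = Σ_{n≥0} w^n / (11)^(n+1).
So c_n = 1/(11)^(n+1):
  c_0 = 1/(11)^1 = 1/11.
  c_1 = 1/(11)^2 = 1/121.
The series is valid for |w/d| < 1, i.e. |z − z₀| < |d|.
Radius of convergence: R = |6 − z₀| = |11| = 11 (distance from z₀ to the singularity z = 6).

c_0 = 1/11, c_1 = 1/121; R = 11.


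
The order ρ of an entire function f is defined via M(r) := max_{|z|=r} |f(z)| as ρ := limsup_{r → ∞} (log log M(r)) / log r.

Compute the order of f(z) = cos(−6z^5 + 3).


Write cos(w) = (e^{iw} ± e^{−iw})/(2 or 2i), so |cos(w)| ≤ e^{|w|}. With w = −6z^5 + 3, |w| ≤ 6r^5 + 3 on |z|=r, giving M(r) ≤ e^{6r^5 + 3} and ρ ≤ 5. For the lower bound, choose z on |z|=r with -6z^5 purely imaginary of modulus 6r^5; then |cos(−6z^5 + 3)| grows like e^{6r^5}/2, so ρ ≥ 5. Hence ρ = 5.
Therefore ρ = 5.

Order ρ = 5.


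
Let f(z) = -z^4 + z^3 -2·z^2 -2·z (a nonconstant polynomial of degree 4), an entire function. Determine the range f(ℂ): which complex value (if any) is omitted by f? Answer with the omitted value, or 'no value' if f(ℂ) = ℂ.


Little Picard bounds the complement of f(ℂ) to at most one point.
For every w ∈ ℂ, the equation p(z) − w = 0 is a nonconstant polynomial in z and hence has at least one root by the fundamental theorem of algebra. So p is surjective onto ℂ, omitting no value.

Omitted value: no value.


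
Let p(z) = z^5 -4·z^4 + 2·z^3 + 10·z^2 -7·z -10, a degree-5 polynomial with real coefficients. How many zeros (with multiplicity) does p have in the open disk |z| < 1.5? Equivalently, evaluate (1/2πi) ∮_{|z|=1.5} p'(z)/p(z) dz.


The zeros of p are: -1, -1, (2 + 1i), (2 - 1i), 2.
Their magnitudes are: 1, 1, 2.236, 2.236, 2.
Zeros with |z| < R = 1.5: -1, -1.
Count = 2.
By the argument principle, (1/2πi) ∮_{|z|=R} p'(z)/p(z) dz equals exactly this count.

Number of zeros inside |z| < 1.5: 2.


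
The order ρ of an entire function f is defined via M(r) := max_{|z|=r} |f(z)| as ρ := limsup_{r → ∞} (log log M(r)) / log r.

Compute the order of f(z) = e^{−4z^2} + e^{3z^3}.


Each summand is entire of order 2 and 3 respectively (as in the single-exponential case). The order of a sum is at most the max of the orders, so ρ ≤ 3. For the lower bound: on |z|=r choose arg z so that 3z^3 is real positive; then |e^{3z^3}| = e^{3r^3} while |e^{-4z^2}| ≤ e^{4r^2} = o(e^{3r^3}). So |f| ≥ e^{3r^3}(1 − o(1)) and ρ ≥ 3. Hence ρ = max(2, 3) = 3.
Therefore ρ = 3.

Order ρ = 3.


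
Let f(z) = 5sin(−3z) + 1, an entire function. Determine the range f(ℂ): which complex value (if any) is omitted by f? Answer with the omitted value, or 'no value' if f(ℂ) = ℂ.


Little Picard bounds the complement of f(ℂ) to at most one point.
sin is entire and surjective onto ℂ: for every w ∈ ℂ, sin(ζ) = w has a solution ζ ∈ ℂ (e.g., via the complex inverse arcsin). With ζ = −3z this gives z = ζ/(-3). Then 5·sin(−3z) takes every value in 5·ℂ = ℂ, and adding 1 is a bijection of ℂ. So f is surjective and omits no value. (Note: only on the real line is sin bounded by [−1, 1].)

Omitted value: no value.


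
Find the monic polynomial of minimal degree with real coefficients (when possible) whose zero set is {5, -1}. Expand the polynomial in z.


The polynomial is p(z) = ∏_{α ∈ S} (z − α), where S = {5, -1}.
Expanding the product yields: p(z) = z^2 -4·z -5.
The resulting polynomial has degree 2 and real coefficients as required.

p(z) = z^2 -4·z -5.


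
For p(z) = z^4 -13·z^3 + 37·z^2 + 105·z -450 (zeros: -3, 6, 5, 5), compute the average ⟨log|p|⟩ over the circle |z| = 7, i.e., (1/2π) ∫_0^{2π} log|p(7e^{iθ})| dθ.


Zeros: -3, 5, 5, 6; r = 7.
Inside |z| < r: -3, 5, 5, 6. Outside (|z| ≥ r): ∅.
p(0) = -450, so log|p(0)| = log(450) = 6.1092.
Apply Jensen: I(r) = log|p(0)| + Σ_k log(r/|z_k|), summed over zeros inside |z| < r.
  log(r/|z_k|) for z_k = -3: log(7/3) = 0.8473
  log(r/|z_k|) for z_k = 6: log(7/6) = 0.1542
  log(r/|z_k|) for z_k = 5: log(7/5) = 0.3365
  log(r/|z_k|) for z_k = 5: log(7/5) = 0.3365
Sum over inside zeros: 1.6744.
I(r) = log|p(0)| + (inside sum) = 6.1092 + 1.6744 = 7.7836.
Closed form (all zeros inside, monic): I(r) = n·log(r) = 4·log(7) = 7.7836. ✓

I(r) ≈ 7.7836.


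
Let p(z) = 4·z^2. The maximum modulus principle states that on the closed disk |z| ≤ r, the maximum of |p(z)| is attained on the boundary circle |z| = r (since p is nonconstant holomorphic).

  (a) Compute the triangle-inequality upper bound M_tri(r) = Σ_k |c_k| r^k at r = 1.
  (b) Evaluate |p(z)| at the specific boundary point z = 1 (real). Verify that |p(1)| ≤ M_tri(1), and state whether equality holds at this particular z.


Coefficients: c_0 = 0, c_1 = 0, c_2 = 4. Radius r = 1.
Part (a). Triangle bound: M_tri(r) = Σ_k |c_k| r^k
  = |0|·1^0 + |0|·1^1 + |4|·1^2
  = 0 + 0 + 4 = 4.
This bounds M(r) := max_{|z|=r} |p(z)| from above; equality holds iff all terms c_k z^k can be made to align in phase at a single z on |z|=r.
Part (b). At z = 1 (real, on the circle |z| = r):
  p(1) = (0)·1^0 + (0)·1^1 + (4)·1^2 = 4.
  |p(1)| = 4.
Since all nonzero coefficients share the same sign, |p(1)| = 4 = M_tri(1); the triangle bound is attained at z = 1, so in fact M(r) = 4.

M_tri(1) = 4; |p(1)| = 4; equality at z=1: yes.


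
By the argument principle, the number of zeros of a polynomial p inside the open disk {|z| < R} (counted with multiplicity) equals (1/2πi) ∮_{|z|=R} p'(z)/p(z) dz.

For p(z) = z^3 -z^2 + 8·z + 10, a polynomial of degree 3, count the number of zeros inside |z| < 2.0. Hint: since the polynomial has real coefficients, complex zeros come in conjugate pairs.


The zeros of p are: -1, (1 + 3i), (1 - 3i).
Their magnitudes are: 1, 3.162, 3.162.
Zeros with |z| < R = 2.0: -1.
Count = 1.
By the argument principle, (1/2πi) ∮_{|z|=R} p'(z)/p(z) dz equals exactly this count.

Number of zeros inside |z| < 2.0: 1.


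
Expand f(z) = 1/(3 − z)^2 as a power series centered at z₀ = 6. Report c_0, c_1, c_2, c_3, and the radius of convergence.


Let w = z − z₀, so z = z₀ + w.
Then 3 − z = 3 − (z₀ + w) = (3 − z₀) − w = -3 − w.
f(z) = 1/(-3 − w)^2 = (1/(-3)^2) · (1 − w/(-3))^{−2}.
By the binomial series (1−u)^{−2} = Σ_{n≥0} C(n+1, 1) u^n for |u|<1, with u = w/(-3):
  c_n = C(n+1, 1) / (-3)^(n+2).
  c_0 = 1/(-3)^2 = 1/9.
  c_1 = 2/(-3)^3 = -2/27.
  c_2 = 3/(-3)^4 = 1/27.
  c_3 = 4/(-3)^5 = -4/243.
The series is valid for |w/d| < 1, i.e. |z − z₀| < |d|.
Radius of convergence: R = |3 − z₀| = |-3| = 3 (distance from z₀ to the singularity z = 3).

c_0 = 1/9, c_1 = -2/27, c_2 = 1/27, c_3 = -4/243; R = 3.


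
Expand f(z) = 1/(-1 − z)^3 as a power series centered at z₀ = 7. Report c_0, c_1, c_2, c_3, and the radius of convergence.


Let w = z − z₀, so z = z₀ + w.
Then -1 − z = -1 − (z₀ + w) = (-1 − z₀) − w = -8 − w.
f(z) = 1/(-8 − w)^3 = (1/(-8)^3) · (1 − w/(-8))^{−3}.
By the binomial series (1−u)^{−3} = Σ_{n≥0} C(n+2, 2) u^n for |u|<1, with u = w/(-8):
  c_n = C(n+2, 2) / (-8)^(n+3).
  c_0 = 1/(-8)^3 = -1/512.
  c_1 = 3/(-8)^4 = 3/4096.
  c_2 = 6/(-8)^5 = -3/16384.
  c_3 = 10/(-8)^6 = 5/131072.
The series is valid for |w/d| < 1, i.e. |z − z₀| < |d|.
Radius of convergence: R = |-1 − z₀| = |-8| = 8 (distance from z₀ to the singularity z = -1).

c_0 = -1/512, c_1 = 3/4096, c_2 = -3/16384, c_3 = 5/131072; R = 8.


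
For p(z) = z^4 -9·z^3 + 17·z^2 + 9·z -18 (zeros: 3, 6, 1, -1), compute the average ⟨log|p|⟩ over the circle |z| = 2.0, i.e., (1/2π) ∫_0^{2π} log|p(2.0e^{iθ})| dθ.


Zeros: -1, 1, 3, 6; r = 2.0.
Inside |z| < r: -1, 1. Outside (|z| ≥ r): 3, 6.
p(0) = -18, so log|p(0)| = log(18) = 2.8904.
Apply Jensen: I(r) = log|p(0)| + Σ_k log(r/|z_k|), summed over zeros inside |z| < r.
  log(r/|z_k|) for z_k = 1: log(2.0/1) = 0.6931
  log(r/|z_k|) for z_k = -1: log(2.0/1) = 0.6931
  Outside zeros (3, 6) contribute nothing to the Jensen sum.
Sum over inside zeros: 1.3863.
I(r) = log|p(0)| + (inside sum) = 2.8904 + 1.3863 = 4.2767.
Note: since some zeros are outside |z| ≤ r, the simplified n·log(r) form does NOT apply — only the inside zeros contribute.

I(r) ≈ 4.2767.


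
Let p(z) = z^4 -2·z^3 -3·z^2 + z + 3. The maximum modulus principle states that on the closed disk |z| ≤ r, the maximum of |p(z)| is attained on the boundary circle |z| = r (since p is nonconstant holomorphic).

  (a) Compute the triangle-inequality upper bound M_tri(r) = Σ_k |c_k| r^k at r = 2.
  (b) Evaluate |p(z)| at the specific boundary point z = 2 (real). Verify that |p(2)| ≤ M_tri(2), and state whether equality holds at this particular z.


Coefficients: c_0 = 3, c_1 = 1, c_2 = -3, c_3 = -2, c_4 = 1. Radius r = 2.
Part (a). Triangle bound: M_tri(r) = Σ_k |c_k| r^k
  = |3|·2^0 + |1|·2^1 + |-3|·2^2 + |-2|·2^3 + |1|·2^4
  = 3 + 2 + 12 + 16 + 16 = 49.
This bounds M(r) := max_{|z|=r} |p(z)| from above; equality holds iff all terms c_k z^k can be made to align in phase at a single z on |z|=r.
Part (b). At z = 2 (real, on the circle |z| = r):
  p(2) = (3)·2^0 + (1)·2^1 + (-3)·2^2 + (-2)·2^3 + (1)·2^4 = -7.
  |p(2)| = 7.
Check: |p(2)| = 7 ≤ 49 = M_tri(2). ✓ Equality does not hold at z = 2 (the coefficients have mixed signs, so the terms do not all align in phase there).

M_tri(2) = 49; |p(2)| = 7; equality at z=2: no.


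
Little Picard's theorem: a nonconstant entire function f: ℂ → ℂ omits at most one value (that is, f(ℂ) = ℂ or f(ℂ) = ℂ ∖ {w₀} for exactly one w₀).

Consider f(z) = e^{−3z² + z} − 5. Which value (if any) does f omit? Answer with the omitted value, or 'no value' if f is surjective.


Little Picard bounds the complement of f(ℂ) to at most one point.
The exponent g(z) = −3z² + z is a nonconstant polynomial, hence surjective onto ℂ. So e^{g(z)} takes every value in {e^w : w ∈ ℂ} = ℂ ∖ {0}. Adding -5 shifts the range to ℂ ∖ {-5}. f omits exactly -5.

Omitted value: -5.


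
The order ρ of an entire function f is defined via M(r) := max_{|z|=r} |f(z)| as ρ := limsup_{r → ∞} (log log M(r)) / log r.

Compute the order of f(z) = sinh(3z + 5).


sinh(w) is a linear combination of e^{iw} and e^{−iw} (or e^w, e^{−w} in the hyperbolic case), so |sinh(w)| ≤ e^{|w|}. With w = 3z + 5, |w| ≤ 3|z| + 5 = 3r + 5 on |z| = r, giving M(r) ≤ e^{3r + 5}, so ρ ≤ 1. On a suitable ray (z = it for sin/cos; z = t for sinh/cosh, t real → ∞), |sinh(3z + 5)| grows like e^{3|t|}/2, so ρ ≥ 1. Hence ρ = 1.
Therefore ρ = 1.

Order ρ = 1.


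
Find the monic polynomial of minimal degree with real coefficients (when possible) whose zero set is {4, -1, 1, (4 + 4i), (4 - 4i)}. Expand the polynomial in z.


The polynomial is p(z) = ∏_{α ∈ S} (z − α), where S = {4, -1, 1, (4 + 4i), (4 - 4i)}.
Expanding the product yields: p(z) = z^5 -12·z^4 + 63·z^3 -116·z^2 -64·z + 128.
Note conjugate pairs combine to real quadratics: (z − (4+4i))(z − (4−4i)) = z² − 8z + 32.
The resulting polynomial has degree 5 and real coefficients as required.

p(z) = z^5 -12·z^4 + 63·z^3 -116·z^2 -64·z + 128.


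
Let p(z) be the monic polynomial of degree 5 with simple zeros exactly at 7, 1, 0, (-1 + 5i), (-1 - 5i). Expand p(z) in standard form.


The polynomial is p(z) = ∏_{α ∈ S} (z − α), where S = {7, 1, 0, (-1 + 5i), (-1 - 5i)}.
Expanding the product yields: p(z) = z^5 -6·z^4 + 17·z^3 -194·z^2 + 182·z.
Note conjugate pairs combine to real quadratics: (z − (-1+5i))(z − (-1−5i)) = z² + 2z + 26.
The resulting polynomial has degree 5 and real coefficients as required.

p(z) = z^5 -6·z^4 + 17·z^3 -194·z^2 + 182·z.


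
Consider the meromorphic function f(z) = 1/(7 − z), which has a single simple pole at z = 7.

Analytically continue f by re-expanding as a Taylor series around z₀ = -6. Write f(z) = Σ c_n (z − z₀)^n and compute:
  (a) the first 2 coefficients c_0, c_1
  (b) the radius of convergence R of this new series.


Let w = z − z₀, so z = z₀ + w.
Then 7 − z = 7 − (z₀ + w) = (7 − z₀) − w = 13 − w.
f(z) = 1/(13 − w) = (1/(13)) · 1/(1 − w/(13)) = Σ_{n≥0} w^n / (13)^(n+1).
So c_n = 1/(13)^(n+1):
  c_0 = 1/(13)^1 = 1/13.
  c_1 = 1/(13)^2 = 1/169.
The series is valid for |w/d| < 1, i.e. |z − z₀| < |d|.
Radius of convergence: R = |7 − z₀| = |13| = 13 (distance from z₀ to the singularity z = 7).

c_0 = 1/13, c_1 = 1/169; R = 13.


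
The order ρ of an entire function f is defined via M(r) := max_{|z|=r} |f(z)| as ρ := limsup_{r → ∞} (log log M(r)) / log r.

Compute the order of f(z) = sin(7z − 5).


sin(w) is a linear combination of e^{iw} and e^{−iw} (or e^w, e^{−w} in the hyperbolic case), so |sin(w)| ≤ e^{|w|}. With w = 7z − 5, |w| ≤ 7|z| + 5 = 7r + 5 on |z| = r, giving M(r) ≤ e^{7r + 5}, so ρ ≤ 1. On a suitable ray (z = it for sin/cos; z = t for sinh/cosh, t real → ∞), |sin(7z − 5)| grows like e^{7|t|}/2, so ρ ≥ 1. Hence ρ = 1.
Therefore ρ = 1.

Order ρ = 1.


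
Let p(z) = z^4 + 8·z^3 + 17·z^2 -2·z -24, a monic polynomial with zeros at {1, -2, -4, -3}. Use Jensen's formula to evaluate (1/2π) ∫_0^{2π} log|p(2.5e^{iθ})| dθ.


Zeros: -4, -3, -2, 1; r = 2.5.
Inside |z| < r: -2, 1. Outside (|z| ≥ r): -4, -3.
p(0) = -24, so log|p(0)| = log(24) = 3.1781.
Apply Jensen: I(r) = log|p(0)| + Σ_k log(r/|z_k|), summed over zeros inside |z| < r.
  log(r/|z_k|) for z_k = 1: log(2.5/1) = 0.9163
  log(r/|z_k|) for z_k = -2: log(2.5/2) = 0.2231
  Outside zeros (-4, -3) contribute nothing to the Jensen sum.
Sum over inside zeros: 1.1394.
I(r) = log|p(0)| + (inside sum) = 3.1781 + 1.1394 = 4.3175.
Note: since some zeros are outside |z| ≤ r, the simplified n·log(r) form does NOT apply — only the inside zeros contribute.

I(r) ≈ 4.3175.


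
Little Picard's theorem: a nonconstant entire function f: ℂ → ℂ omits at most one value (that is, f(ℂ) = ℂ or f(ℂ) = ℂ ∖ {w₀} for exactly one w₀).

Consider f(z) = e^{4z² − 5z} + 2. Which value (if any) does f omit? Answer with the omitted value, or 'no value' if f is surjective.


Little Picard bounds the complement of f(ℂ) to at most one point.
The exponent g(z) = 4z² − 5z is a nonconstant polynomial, hence surjective onto ℂ. So e^{g(z)} takes every value in {e^w : w ∈ ℂ} = ℂ ∖ {0}. Adding 2 shifts the range to ℂ ∖ {2}. f omits exactly 2.

Omitted value: 2.


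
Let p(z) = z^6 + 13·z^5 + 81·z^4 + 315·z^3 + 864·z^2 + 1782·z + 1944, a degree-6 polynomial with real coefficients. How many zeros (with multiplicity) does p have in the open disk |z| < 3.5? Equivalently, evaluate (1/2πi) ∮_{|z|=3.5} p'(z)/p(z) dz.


The zeros of p are: (0 + 3i), (0 - 3i), -3, (-3 + 3i), (-3 - 3i), -4.
Their magnitudes are: 3, 3, 3, 4.243, 4.243, 4.
Zeros with |z| < R = 3.5: (0 + 3i), (0 - 3i), -3.
Count = 3.
By the argument principle, (1/2πi) ∮_{|z|=R} p'(z)/p(z) dz equals exactly this count.

Number of zeros inside |z| < 3.5: 3.


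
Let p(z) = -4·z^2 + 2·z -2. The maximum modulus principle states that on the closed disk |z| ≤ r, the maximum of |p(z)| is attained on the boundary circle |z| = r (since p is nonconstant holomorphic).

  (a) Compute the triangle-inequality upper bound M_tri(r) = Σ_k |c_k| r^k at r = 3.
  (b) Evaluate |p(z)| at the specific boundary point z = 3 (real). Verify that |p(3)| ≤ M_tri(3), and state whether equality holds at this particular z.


Coefficients: c_0 = -2, c_1 = 2, c_2 = -4. Radius r = 3.
Part (a). Triangle bound: M_tri(r) = Σ_k |c_k| r^k
  = |-2|·3^0 + |2|·3^1 + |-4|·3^2
  = 2 + 6 + 36 = 44.
This bounds M(r) := max_{|z|=r} |p(z)| from above; equality holds iff all terms c_k z^k can be made to align in phase at a single z on |z|=r.
Part (b). At z = 3 (real, on the circle |z| = r):
  p(3) = (-2)·3^0 + (2)·3^1 + (-4)·3^2 = -32.
  |p(3)| = 32.
Check: |p(3)| = 32 ≤ 44 = M_tri(3). ✓ Equality does not hold at z = 3 (the coefficients have mixed signs, so the terms do not all align in phase there).

M_tri(3) = 44; |p(3)| = 32; equality at z=3: no.


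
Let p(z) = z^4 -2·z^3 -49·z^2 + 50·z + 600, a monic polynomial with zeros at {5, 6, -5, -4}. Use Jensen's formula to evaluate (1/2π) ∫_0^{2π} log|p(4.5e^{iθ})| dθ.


Zeros: -5, -4, 5, 6; r = 4.5.
Inside |z| < r: -4. Outside (|z| ≥ r): -5, 5, 6.
p(0) = 600, so log|p(0)| = log(600) = 6.3969.
Apply Jensen: I(r) = log|p(0)| + Σ_k log(r/|z_k|), summed over zeros inside |z| < r.
  log(r/|z_k|) for z_k = -4: log(4.5/4) = 0.1178
  Outside zeros (-5, 5, 6) contribute nothing to the Jensen sum.
Sum over inside zeros: 0.1178.
I(r) = log|p(0)| + (inside sum) = 6.3969 + 0.1178 = 6.5147.
Note: since some zeros are outside |z| ≤ r, the simplified n·log(r) form does NOT apply — only the inside zeros contribute.

I(r) ≈ 6.5147.
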